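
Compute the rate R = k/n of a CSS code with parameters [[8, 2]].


Code rate R = k/n
= 2/8
= 0.2500

0.2500


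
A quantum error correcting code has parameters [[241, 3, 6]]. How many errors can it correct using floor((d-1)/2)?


Code parameters: [[241, 3, 6]], distance d = 6.
Number of correctable errors = floor((d-1)/2)
= floor((6 - 1)/2)
= floor(5/2)
= 2

2


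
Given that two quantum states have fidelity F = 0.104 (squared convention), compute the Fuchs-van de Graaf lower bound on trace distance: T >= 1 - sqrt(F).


Fuchs-van de Graaf (squared-fidelity convention): 1 - sqrt(F) <= T <= sqrt(1 - F).
Lower bound: T >= 1 - sqrt(F)
sqrt(F) = sqrt(0.104) = 0.3225
T >= 1 - 0.3225
T >= 0.6775

0.6775


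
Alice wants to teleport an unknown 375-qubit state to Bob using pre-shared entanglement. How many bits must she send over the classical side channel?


Quantum teleportation requires 2 classical bits per qubit teleported.
375 qubit(s) -> 2 * 375 = 750 classical bits

750


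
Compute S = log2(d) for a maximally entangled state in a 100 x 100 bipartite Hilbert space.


For a maximally entangled state in d x d:
S = log2(d) = log2(100)
= 6.6439

6.6439


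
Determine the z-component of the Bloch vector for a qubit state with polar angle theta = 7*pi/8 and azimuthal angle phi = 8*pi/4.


theta = 2.7489, phi = 6.2832
r_z = cos(theta) = -0.9239

-0.9239


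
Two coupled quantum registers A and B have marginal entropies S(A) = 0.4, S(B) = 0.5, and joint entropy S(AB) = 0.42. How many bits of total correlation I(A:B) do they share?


I(A:B) = S(A) + S(B) - S(AB)
= 0.4 + 0.5 - 0.42
= 0.4800

0.4800


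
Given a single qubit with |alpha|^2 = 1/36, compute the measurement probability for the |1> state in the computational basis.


|alpha|^2 = 1/36 = 0.0278
|beta|^2 = 1 - 1/36 = 35/36 = 0.9722
P(|1>) = |beta|^2 = 0.9722

0.9722


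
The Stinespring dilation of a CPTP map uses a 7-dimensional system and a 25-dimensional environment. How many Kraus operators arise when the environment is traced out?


Tracing out the environment in an orthonormal basis {|i>_E} gives Kraus operators K_i = <i|_E U |0>_E.
Number of Kraus operators = dim(H_env) = d_env
= 25

25


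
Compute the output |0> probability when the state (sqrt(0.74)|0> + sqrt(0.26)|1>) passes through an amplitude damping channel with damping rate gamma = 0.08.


For amplitude damping with parameter gamma on state sqrt(a)|0> + sqrt(b)|1>:
alpha^2 = 0.74, beta^2 = 0.26
P(|0>) = alpha^2 + gamma * beta^2
= 0.74 + 0.08 * 0.26
= 0.74 + 0.0208
= 0.7608

0.7608


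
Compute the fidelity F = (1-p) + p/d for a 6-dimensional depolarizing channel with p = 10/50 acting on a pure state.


F = (1-p) + p/d
= (1 - 0.2000) + 0.2000/6
= 0.8000 + 0.0333
= 0.8333

0.8333


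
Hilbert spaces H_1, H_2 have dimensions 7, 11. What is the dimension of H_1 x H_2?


dim(H_1 x H_2) = 7 * 11
= 77

77


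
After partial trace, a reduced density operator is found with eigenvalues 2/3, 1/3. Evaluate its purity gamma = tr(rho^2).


tr(rho^2) = sum of eigenvalues squared
= (2/3)^2 + (1/3)^2
= (4 + 1) / 9
= 5/9
= 0.5556

0.5556


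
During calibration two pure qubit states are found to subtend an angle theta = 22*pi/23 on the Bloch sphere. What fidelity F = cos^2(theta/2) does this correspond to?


For states separated by angle theta on Bloch sphere:
F = cos^2(theta/2)
theta = 22*pi/23 = 3.0050
theta/2 = 1.5025
cos(theta/2) = 0.0682
F = 0.0047

0.0047


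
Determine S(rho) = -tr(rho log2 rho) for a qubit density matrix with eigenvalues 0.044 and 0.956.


S = -p*log2(p) - (1-p)*log2(1-p)
p = 0.0440, 1-p = 0.9560
= -0.0440 * log2(0.0440) - 0.9560 * log2(0.9560)
= -(-0.1983) - (-0.0621)
= 0.2603

0.2603


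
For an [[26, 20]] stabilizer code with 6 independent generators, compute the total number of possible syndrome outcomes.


Each stabilizer generator gives a binary (+1 or -1) measurement outcome.
With 6 independent generators:
Total syndromes = 2^6
= 64

64


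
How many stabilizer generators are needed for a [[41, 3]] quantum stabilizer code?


For an [[n,k]] stabilizer code:
Number of stabilizer generators = n - k
= 41 - 3
= 38

38


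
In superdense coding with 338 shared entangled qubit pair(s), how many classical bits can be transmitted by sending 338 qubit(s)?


Superdense coding allows 2 classical bits per shared entangled pair.
338 pair(s) -> 2 * 338 = 676 classical bits

676


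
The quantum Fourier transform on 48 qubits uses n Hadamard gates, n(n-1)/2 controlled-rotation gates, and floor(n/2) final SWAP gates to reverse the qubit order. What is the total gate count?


Hadamard gates: 48
Controlled rotations: n*(n-1)/2 = 48*47/2 = 1128
SWAP gates: floor(n/2) = floor(48/2) = 24
Total = 48 + 1128 + 24
= 1200

1200


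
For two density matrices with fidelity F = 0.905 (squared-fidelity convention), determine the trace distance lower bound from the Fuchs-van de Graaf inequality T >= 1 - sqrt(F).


Fuchs-van de Graaf (squared-fidelity convention): 1 - sqrt(F) <= T <= sqrt(1 - F).
Lower bound: T >= 1 - sqrt(F)
sqrt(F) = sqrt(0.905) = 0.9513
T >= 1 - 0.9513
T >= 0.0487

0.0487


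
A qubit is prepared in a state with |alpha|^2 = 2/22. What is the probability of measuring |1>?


|alpha|^2 = 2/22 = 0.0909
|beta|^2 = 1 - 2/22 = 20/22 = 0.9091
P(|1>) = |beta|^2 = 0.9091

0.9091


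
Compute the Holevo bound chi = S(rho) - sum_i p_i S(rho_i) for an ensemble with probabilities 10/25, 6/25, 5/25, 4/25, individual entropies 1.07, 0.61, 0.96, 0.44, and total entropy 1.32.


chi = S(rho) - sum_i p_i * S(rho_i)
Weighted entropy = 10/25 * 1.07 + 6/25 * 0.61 + 5/25 * 0.96 + 4/25 * 0.44
= 0.8368
chi = 1.32 - 0.8368
= 0.4832

0.4832


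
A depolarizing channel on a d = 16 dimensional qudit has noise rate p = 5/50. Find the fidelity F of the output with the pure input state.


F = (1-p) + p/d
= (1 - 0.1000) + 0.1000/16
= 0.9000 + 0.0063
= 0.9062

0.9062


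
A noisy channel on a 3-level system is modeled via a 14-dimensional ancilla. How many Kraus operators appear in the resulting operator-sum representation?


Tracing out the environment in an orthonormal basis {|i>_E} gives Kraus operators K_i = <i|_E U |0>_E.
Number of Kraus operators = dim(H_env) = d_env
= 14

14


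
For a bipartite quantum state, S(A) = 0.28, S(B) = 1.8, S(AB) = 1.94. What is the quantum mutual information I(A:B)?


I(A:B) = S(A) + S(B) - S(AB)
= 0.28 + 1.8 - 1.94
= 0.1400

0.1400


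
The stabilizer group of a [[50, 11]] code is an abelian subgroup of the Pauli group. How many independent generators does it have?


For an [[n,k]] stabilizer code:
Number of stabilizer generators = n - k
= 50 - 11
= 39

39


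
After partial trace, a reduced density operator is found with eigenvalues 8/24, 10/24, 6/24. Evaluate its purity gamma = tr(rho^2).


tr(rho^2) = sum of eigenvalues squared
= (8/24)^2 + (10/24)^2 + (6/24)^2
= (64 + 100 + 36) / 576
= 200/576
= 0.3472

0.3472


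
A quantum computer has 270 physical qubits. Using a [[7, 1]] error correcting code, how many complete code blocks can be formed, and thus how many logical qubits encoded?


Each code block uses 7 physical qubits for 1 logical qubit(s).
Number of complete blocks = floor(270 / 7) = 38
Logical qubits = 38 * 1
= 38

38


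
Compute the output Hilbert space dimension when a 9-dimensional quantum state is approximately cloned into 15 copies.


Output space = H^(tensor 15) where dim(H) = 9
dim = 9^15
= 81 (after 2 factors)
= 729 (after 3 factors)
= 6561 (after 4 factors)
= 59049 (after 5 factors)
= 531441 (after 6 factors)
= 4782969 (after 7 factors)
= 43046721 (after 8 factors)
= 387420489 (after 9 factors)
= 3486784401 (after 10 factors)
= 31381059609 (after 11 factors)
= 282429536481 (after 12 factors)
= 2541865828329 (after 13 factors)
= 22876792454961 (after 14 factors)
= 205891132094649 (after 15 factors)
= 205891132094649

205891132094649


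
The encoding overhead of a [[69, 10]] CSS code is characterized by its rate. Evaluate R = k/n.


Code rate R = k/n
= 10/69
= 0.1449

0.1449


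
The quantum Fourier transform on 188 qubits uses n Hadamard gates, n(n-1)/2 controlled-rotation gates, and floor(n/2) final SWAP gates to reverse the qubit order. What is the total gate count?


Hadamard gates: 188
Controlled rotations: n*(n-1)/2 = 188*187/2 = 17578
SWAP gates: floor(n/2) = floor(188/2) = 94
Total = 188 + 17578 + 94
= 17860

17860


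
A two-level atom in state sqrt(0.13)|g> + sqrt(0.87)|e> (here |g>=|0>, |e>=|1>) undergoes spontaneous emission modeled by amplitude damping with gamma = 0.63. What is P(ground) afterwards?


For amplitude damping with parameter gamma on state sqrt(a)|0> + sqrt(b)|1>:
alpha^2 = 0.13, beta^2 = 0.87
P(|0>) = alpha^2 + gamma * beta^2
= 0.13 + 0.63 * 0.87
= 0.13 + 0.5481
= 0.6781

0.6781


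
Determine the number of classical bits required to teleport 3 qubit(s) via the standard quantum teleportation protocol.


Quantum teleportation requires 2 classical bits per qubit teleported.
3 qubit(s) -> 2 * 3 = 6 classical bits

6


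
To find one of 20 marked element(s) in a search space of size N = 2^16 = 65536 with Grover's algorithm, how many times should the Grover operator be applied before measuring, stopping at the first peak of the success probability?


After j Grover iterations the success probability is P(j) = sin^2((2j+1)*theta), where sin(theta) = sqrt(k/N).
N = 2^16 = 65536, k = 20
sin(theta) = sqrt(k/N) = 0.01746928107
theta = arcsin(sqrt(k/N)) = 0.01747016973 rad
P(j) reaches its first maximum when (2j+1)*theta is as close as possible to pi/2, i.e. j = round(pi/(4*theta) - 1/2).
pi/(4*theta) - 1/2 = 44.4565
(For comparison, the common estimate pi/4 * sqrt(N/k) = 44.9588; the exact maximiser is used here.)
Optimal iterations = 44

44


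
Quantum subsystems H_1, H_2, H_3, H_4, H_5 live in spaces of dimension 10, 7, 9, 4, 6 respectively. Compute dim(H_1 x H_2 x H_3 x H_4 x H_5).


dim(H_1 x H_2 x H_3 x H_4 x H_5) = 10 * 7 * 9 * 4 * 6
= 70 * 9 * 4 * 6
= 630 * 4 * 6
= 2520 * 6
= 15120

15120


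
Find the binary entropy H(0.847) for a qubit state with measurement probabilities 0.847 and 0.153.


S = -p*log2(p) - (1-p)*log2(1-p)
p = 0.8470, 1-p = 0.1530
= -0.8470 * log2(0.8470) - 0.1530 * log2(0.1530)
= -(-0.2029) - (-0.4144)
= 0.6173

0.6173


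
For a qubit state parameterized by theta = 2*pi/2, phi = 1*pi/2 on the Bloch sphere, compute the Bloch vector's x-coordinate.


theta = 3.1416, phi = 1.5708
r_x = sin(theta)*cos(phi) = 0.0000 * 0.0000
r_x = 0.0000

0.0000


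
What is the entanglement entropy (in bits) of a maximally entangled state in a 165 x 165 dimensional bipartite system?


For a maximally entangled state in d x d:
S = log2(d) = log2(165)
= 7.3663

7.3663


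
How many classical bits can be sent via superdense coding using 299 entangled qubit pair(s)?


Superdense coding allows 2 classical bits per shared entangled pair.
299 pair(s) -> 2 * 299 = 598 classical bits

598


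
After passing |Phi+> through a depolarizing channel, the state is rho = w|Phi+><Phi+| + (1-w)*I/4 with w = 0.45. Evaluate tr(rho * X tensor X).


|Phi+> = (|00> + |11>)/sqrt(2)
For the pure Bell state, <X_A X_B> = +1 (Bell-state Pauli correlator).
The maximally-mixed part I/4 has tr(I/4 * P tensor P) = 0 for any traceless Pauli P.
So <X_A X_B>_rho = w * (+1) + (1 - w) * 0
= 0.45 * (+1)
= 0.4500

0.4500


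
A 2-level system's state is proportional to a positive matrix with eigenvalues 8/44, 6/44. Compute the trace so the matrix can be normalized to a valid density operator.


tr(M) = sum of eigenvalues
= 8/44 + 6/44
= 14/44
= 0.3182

0.3182


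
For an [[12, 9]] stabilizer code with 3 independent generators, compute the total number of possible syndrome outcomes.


Each stabilizer generator gives a binary (+1 or -1) measurement outcome.
With 3 independent generators:
Total syndromes = 2^3
= 8

8


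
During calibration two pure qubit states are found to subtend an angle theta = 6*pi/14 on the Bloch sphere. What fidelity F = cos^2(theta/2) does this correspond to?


For states separated by angle theta on Bloch sphere:
F = cos^2(theta/2)
theta = 6*pi/14 = 1.3464
theta/2 = 0.6732
cos(theta/2) = 0.7818
F = 0.6113

0.6113


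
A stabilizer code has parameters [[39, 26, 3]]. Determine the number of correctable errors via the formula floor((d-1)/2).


Code parameters: [[39, 26, 3]], distance d = 3.
Number of correctable errors = floor((d-1)/2)
= floor((3 - 1)/2)
= floor(2/2)
= 1

1


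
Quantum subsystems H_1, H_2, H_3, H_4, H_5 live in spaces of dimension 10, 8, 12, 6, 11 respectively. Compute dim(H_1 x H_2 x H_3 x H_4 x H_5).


dim(H_1 x H_2 x H_3 x H_4 x H_5) = 10 * 8 * 12 * 6 * 11
= 80 * 12 * 6 * 11
= 960 * 6 * 11
= 5760 * 11
= 63360

63360


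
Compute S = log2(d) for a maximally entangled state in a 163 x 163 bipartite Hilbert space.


For a maximally entangled state in d x d:
S = log2(d) = log2(163)
= 7.3487

7.3487


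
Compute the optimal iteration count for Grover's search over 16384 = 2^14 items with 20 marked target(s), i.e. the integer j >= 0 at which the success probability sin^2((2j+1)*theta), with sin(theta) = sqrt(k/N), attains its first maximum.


After j Grover iterations the success probability is P(j) = sin^2((2j+1)*theta), where sin(theta) = sqrt(k/N).
N = 2^14 = 16384, k = 20
sin(theta) = sqrt(k/N) = 0.03493856215
theta = arcsin(sqrt(k/N)) = 0.03494567432 rad
P(j) reaches its first maximum when (2j+1)*theta is as close as possible to pi/2, i.e. j = round(pi/(4*theta) - 1/2).
pi/(4*theta) - 1/2 = 21.9748
(For comparison, the common estimate pi/4 * sqrt(N/k) = 22.4794; the exact maximiser is used here.)
Optimal iterations = 22

22


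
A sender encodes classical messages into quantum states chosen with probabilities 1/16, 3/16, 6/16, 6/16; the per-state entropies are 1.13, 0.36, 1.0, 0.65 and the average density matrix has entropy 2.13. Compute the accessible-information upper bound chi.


chi = S(rho) - sum_i p_i * S(rho_i)
Weighted entropy = 1/16 * 1.13 + 3/16 * 0.36 + 6/16 * 1.0 + 6/16 * 0.65
= 0.7569
chi = 2.13 - 0.7569
= 1.3731

1.3731


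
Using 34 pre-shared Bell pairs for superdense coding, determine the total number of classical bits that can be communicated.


Superdense coding allows 2 classical bits per shared entangled pair.
34 pair(s) -> 2 * 34 = 68 classical bits

68


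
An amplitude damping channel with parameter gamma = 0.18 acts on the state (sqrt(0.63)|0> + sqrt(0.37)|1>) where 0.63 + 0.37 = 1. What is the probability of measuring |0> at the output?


For amplitude damping with parameter gamma on state sqrt(a)|0> + sqrt(b)|1>:
alpha^2 = 0.63, beta^2 = 0.37
P(|0>) = alpha^2 + gamma * beta^2
= 0.63 + 0.18 * 0.37
= 0.63 + 0.0666
= 0.6966

0.6966


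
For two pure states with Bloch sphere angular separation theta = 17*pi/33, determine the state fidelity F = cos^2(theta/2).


For states separated by angle theta on Bloch sphere:
F = cos^2(theta/2)
theta = 17*pi/33 = 1.6184
theta/2 = 0.8092
cos(theta/2) = 0.6901
F = 0.4762

0.4762


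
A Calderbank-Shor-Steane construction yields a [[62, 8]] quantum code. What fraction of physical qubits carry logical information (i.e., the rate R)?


Code rate R = k/n
= 8/62
= 0.1290

0.1290


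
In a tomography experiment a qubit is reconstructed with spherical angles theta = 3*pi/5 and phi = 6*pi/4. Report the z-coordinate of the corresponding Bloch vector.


theta = 1.8850, phi = 4.7124
r_z = cos(theta) = -0.3090

-0.3090


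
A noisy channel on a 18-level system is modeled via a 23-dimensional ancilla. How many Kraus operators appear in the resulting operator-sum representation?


Tracing out the environment in an orthonormal basis {|i>_E} gives Kraus operators K_i = <i|_E U |0>_E.
Number of Kraus operators = dim(H_env) = d_env
= 23

23


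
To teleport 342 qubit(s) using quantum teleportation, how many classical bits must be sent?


Quantum teleportation requires 2 classical bits per qubit teleported.
342 qubit(s) -> 2 * 342 = 684 classical bits

684


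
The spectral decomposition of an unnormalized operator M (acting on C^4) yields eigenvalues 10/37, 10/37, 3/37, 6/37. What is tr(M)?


tr(M) = sum of eigenvalues
= 10/37 + 10/37 + 3/37 + 6/37
= 29/37
= 0.7838

0.7838


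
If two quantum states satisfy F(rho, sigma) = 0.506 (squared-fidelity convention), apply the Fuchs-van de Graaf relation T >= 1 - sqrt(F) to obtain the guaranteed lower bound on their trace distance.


Fuchs-van de Graaf (squared-fidelity convention): 1 - sqrt(F) <= T <= sqrt(1 - F).
Lower bound: T >= 1 - sqrt(F)
sqrt(F) = sqrt(0.506) = 0.7113
T >= 1 - 0.7113
T >= 0.2887

0.2887


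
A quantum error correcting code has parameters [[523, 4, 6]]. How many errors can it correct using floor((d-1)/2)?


Code parameters: [[523, 4, 6]], distance d = 6.
Number of correctable errors = floor((d-1)/2)
= floor((6 - 1)/2)
= floor(5/2)
= 2

2


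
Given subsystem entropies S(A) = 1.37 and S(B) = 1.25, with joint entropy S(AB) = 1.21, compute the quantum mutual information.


I(A:B) = S(A) + S(B) - S(AB)
= 1.37 + 1.25 - 1.21
= 1.4100

1.4100


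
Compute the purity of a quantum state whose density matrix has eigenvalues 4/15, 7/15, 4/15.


tr(rho^2) = sum of eigenvalues squared
= (4/15)^2 + (7/15)^2 + (4/15)^2
= (16 + 49 + 16) / 225
= 81/225
= 0.3600

0.3600


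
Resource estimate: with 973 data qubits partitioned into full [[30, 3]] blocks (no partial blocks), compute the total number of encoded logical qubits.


Each code block uses 30 physical qubits for 3 logical qubit(s).
Number of complete blocks = floor(973 / 30) = 32
Logical qubits = 32 * 3
= 96

96


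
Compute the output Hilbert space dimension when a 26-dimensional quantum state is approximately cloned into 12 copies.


Output space = H^(tensor 12) where dim(H) = 26
dim = 26^12
= 676 (after 2 factors)
= 17576 (after 3 factors)
= 456976 (after 4 factors)
= 11881376 (after 5 factors)
= 308915776 (after 6 factors)
= 8031810176 (after 7 factors)
= 208827064576 (after 8 factors)
= 5429503678976 (after 9 factors)
= 141167095653376 (after 10 factors)
= 3670344486987776 (after 11 factors)
= 95428956661682176 (after 12 factors)
= 95428956661682176

95428956661682176


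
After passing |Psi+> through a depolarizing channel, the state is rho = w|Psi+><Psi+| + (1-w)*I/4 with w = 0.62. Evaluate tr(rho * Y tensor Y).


|Psi+> = (|01> + |10>)/sqrt(2)
For the pure Bell state, <Y_A Y_B> = +1 (Bell-state Pauli correlator).
The maximally-mixed part I/4 has tr(I/4 * P tensor P) = 0 for any traceless Pauli P.
So <Y_A Y_B>_rho = w * (+1) + (1 - w) * 0
= 0.62 * (+1)
= 0.6200

0.6200


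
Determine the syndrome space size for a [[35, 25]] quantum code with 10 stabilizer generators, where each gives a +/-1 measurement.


Each stabilizer generator gives a binary (+1 or -1) measurement outcome.
With 10 independent generators:
Total syndromes = 2^10
= 1024

1024


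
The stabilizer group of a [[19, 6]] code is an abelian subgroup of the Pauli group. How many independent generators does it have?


For an [[n,k]] stabilizer code:
Number of stabilizer generators = n - k
= 19 - 6
= 13

13


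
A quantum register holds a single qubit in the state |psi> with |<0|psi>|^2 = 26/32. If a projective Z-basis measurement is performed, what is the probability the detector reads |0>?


|alpha|^2 = 26/32 = 0.8125
|beta|^2 = 1 - 26/32 = 6/32 = 0.1875
P(|0>) = |alpha|^2 = 0.8125

0.8125


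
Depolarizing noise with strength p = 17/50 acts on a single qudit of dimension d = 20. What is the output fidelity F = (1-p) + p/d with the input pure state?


F = (1-p) + p/d
= (1 - 0.3400) + 0.3400/20
= 0.6600 + 0.0170
= 0.6770

0.6770


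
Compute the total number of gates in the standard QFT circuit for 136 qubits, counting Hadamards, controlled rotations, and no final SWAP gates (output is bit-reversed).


Hadamard gates: 136
Controlled rotations: n*(n-1)/2 = 136*135/2 = 9180
SWAP gates: 0 (omitted)
Total = 136 + 9180
= 9316

9316


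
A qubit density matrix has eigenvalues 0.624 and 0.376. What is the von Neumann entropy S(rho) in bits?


S = -p*log2(p) - (1-p)*log2(1-p)
p = 0.6240, 1-p = 0.3760
= -0.6240 * log2(0.6240) - 0.3760 * log2(0.3760)
= -(-0.4246) - (-0.5306)
= 0.9552

0.9552


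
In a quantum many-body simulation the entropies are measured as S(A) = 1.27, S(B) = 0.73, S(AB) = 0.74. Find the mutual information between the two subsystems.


I(A:B) = S(A) + S(B) - S(AB)
= 1.27 + 0.73 - 0.74
= 1.2600

1.2600


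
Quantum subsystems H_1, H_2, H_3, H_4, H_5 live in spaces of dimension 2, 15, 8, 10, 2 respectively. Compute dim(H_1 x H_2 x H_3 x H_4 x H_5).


dim(H_1 x H_2 x H_3 x H_4 x H_5) = 2 * 15 * 8 * 10 * 2
= 30 * 8 * 10 * 2
= 240 * 10 * 2
= 2400 * 2
= 4800

4800


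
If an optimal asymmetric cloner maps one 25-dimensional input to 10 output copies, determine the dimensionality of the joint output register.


Output space = H^(tensor 10) where dim(H) = 25
dim = 25^10
= 625 (after 2 factors)
= 15625 (after 3 factors)
= 390625 (after 4 factors)
= 9765625 (after 5 factors)
= 244140625 (after 6 factors)
= 6103515625 (after 7 factors)
= 152587890625 (after 8 factors)
= 3814697265625 (after 9 factors)
= 95367431640625 (after 10 factors)
= 95367431640625

95367431640625


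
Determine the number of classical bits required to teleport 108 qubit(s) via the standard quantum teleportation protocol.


Quantum teleportation requires 2 classical bits per qubit teleported.
108 qubit(s) -> 2 * 108 = 216 classical bits

216


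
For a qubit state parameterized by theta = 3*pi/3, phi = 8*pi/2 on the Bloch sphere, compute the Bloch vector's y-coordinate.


theta = 3.1416, phi = 12.5664
r_y = sin(theta)*sin(phi) = 0.0000 * 0.0000
r_y = 0.0000

0.0000


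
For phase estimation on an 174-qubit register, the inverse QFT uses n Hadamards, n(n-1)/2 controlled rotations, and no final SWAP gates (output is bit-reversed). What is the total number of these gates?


Hadamard gates: 174
Controlled rotations: n*(n-1)/2 = 174*173/2 = 15051
SWAP gates: 0 (omitted)
Total = 174 + 15051
= 15225

15225


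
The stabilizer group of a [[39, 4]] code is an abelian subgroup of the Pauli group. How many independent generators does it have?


For an [[n,k]] stabilizer code:
Number of stabilizer generators = n - k
= 39 - 4
= 35

35


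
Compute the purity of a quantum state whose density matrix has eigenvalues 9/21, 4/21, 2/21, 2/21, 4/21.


tr(rho^2) = sum of eigenvalues squared
= (9/21)^2 + (4/21)^2 + (2/21)^2 + (2/21)^2 + (4/21)^2
= (81 + 16 + 4 + 4 + 16) / 441
= 121/441
= 0.2744

0.2744


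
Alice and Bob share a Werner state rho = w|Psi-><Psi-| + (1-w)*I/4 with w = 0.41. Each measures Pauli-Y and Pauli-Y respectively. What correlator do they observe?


|Psi-> = (|01> - |10>)/sqrt(2)
For the pure Bell state, <Y_A Y_B> = -1 (Bell-state Pauli correlator).
The maximally-mixed part I/4 has tr(I/4 * P tensor P) = 0 for any traceless Pauli P.
So <Y_A Y_B>_rho = w * (-1) + (1 - w) * 0
= 0.41 * (-1)
= -0.4100

-0.4100


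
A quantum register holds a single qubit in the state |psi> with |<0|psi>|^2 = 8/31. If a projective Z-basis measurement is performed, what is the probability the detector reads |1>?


|alpha|^2 = 8/31 = 0.2581
|beta|^2 = 1 - 8/31 = 23/31 = 0.7419
P(|1>) = |beta|^2 = 0.7419

0.7419


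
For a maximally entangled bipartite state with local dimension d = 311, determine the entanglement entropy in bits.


For a maximally entangled state in d x d:
S = log2(d) = log2(311)
= 8.2808

8.2808


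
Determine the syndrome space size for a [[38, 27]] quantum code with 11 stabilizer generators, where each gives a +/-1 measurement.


Each stabilizer generator gives a binary (+1 or -1) measurement outcome.
With 11 independent generators:
Total syndromes = 2^11
= 2048

2048


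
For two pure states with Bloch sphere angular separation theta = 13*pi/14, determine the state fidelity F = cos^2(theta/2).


For states separated by angle theta on Bloch sphere:
F = cos^2(theta/2)
theta = 13*pi/14 = 2.9172
theta/2 = 1.4586
cos(theta/2) = 0.1120
F = 0.0125

0.0125


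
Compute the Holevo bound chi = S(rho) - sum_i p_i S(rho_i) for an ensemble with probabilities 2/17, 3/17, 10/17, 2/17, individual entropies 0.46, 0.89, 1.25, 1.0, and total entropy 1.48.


chi = S(rho) - sum_i p_i * S(rho_i)
Weighted entropy = 2/17 * 0.46 + 3/17 * 0.89 + 10/17 * 1.25 + 2/17 * 1.0
= 1.0641
chi = 1.48 - 1.0641
= 0.4159

0.4159


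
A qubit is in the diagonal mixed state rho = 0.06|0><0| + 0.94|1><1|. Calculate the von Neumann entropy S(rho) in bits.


S = -p*log2(p) - (1-p)*log2(1-p)
p = 0.0600, 1-p = 0.9400
= -0.0600 * log2(0.0600) - 0.9400 * log2(0.9400)
= -(-0.2435) - (-0.0839)
= 0.3274

0.3274


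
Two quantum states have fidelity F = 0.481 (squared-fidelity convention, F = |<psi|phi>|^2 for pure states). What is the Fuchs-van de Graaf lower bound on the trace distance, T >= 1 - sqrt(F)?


Fuchs-van de Graaf (squared-fidelity convention): 1 - sqrt(F) <= T <= sqrt(1 - F).
Lower bound: T >= 1 - sqrt(F)
sqrt(F) = sqrt(0.481) = 0.6935
T >= 1 - 0.6935
T >= 0.3065

0.3065


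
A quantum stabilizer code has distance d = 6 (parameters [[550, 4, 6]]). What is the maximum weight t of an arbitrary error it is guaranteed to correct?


Code parameters: [[550, 4, 6]], distance d = 6.
Number of correctable errors = floor((d-1)/2)
= floor((6 - 1)/2)
= floor(5/2)
= 2

2


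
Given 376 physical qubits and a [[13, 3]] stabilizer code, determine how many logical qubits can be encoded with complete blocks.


Each code block uses 13 physical qubits for 3 logical qubit(s).
Number of complete blocks = floor(376 / 13) = 28
Logical qubits = 28 * 3
= 84

84


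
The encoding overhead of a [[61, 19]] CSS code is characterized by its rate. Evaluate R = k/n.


Code rate R = k/n
= 19/61
= 0.3115

0.3115


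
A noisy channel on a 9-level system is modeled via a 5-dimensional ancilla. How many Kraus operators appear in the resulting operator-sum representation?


Tracing out the environment in an orthonormal basis {|i>_E} gives Kraus operators K_i = <i|_E U |0>_E.
Number of Kraus operators = dim(H_env) = d_env
= 5

5


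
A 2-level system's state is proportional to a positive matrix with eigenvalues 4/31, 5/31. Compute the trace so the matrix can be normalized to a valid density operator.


tr(M) = sum of eigenvalues
= 4/31 + 5/31
= 9/31
= 0.2903

0.2903


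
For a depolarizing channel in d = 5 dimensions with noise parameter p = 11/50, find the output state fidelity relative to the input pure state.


F = (1-p) + p/d
= (1 - 0.2200) + 0.2200/5
= 0.7800 + 0.0440
= 0.8240

0.8240


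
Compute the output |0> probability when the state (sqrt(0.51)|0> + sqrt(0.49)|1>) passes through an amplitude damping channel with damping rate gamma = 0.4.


For amplitude damping with parameter gamma on state sqrt(a)|0> + sqrt(b)|1>:
alpha^2 = 0.51, beta^2 = 0.49
P(|0>) = alpha^2 + gamma * beta^2
= 0.51 + 0.4 * 0.49
= 0.51 + 0.1960
= 0.7060

0.7060


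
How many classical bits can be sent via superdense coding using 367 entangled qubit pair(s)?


Superdense coding allows 2 classical bits per shared entangled pair.
367 pair(s) -> 2 * 367 = 734 classical bits

734


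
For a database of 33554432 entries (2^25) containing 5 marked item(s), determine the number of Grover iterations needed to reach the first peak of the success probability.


After j Grover iterations the success probability is P(j) = sin^2((2j+1)*theta), where sin(theta) = sqrt(k/N).
N = 2^25 = 33554432, k = 5
sin(theta) = sqrt(k/N) = 0.0003860202222
theta = arcsin(sqrt(k/N)) = 0.0003860202318 rad
P(j) reaches its first maximum when (2j+1)*theta is as close as possible to pi/2, i.e. j = round(pi/(4*theta) - 1/2).
pi/(4*theta) - 1/2 = 2034.1036
(For comparison, the common estimate pi/4 * sqrt(N/k) = 2034.6037; the exact maximiser is used here.)
Optimal iterations = 2034

2034


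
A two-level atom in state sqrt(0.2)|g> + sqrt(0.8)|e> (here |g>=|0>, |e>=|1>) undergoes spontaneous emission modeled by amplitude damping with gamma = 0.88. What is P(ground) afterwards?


For amplitude damping with parameter gamma on state sqrt(a)|0> + sqrt(b)|1>:
alpha^2 = 0.2, beta^2 = 0.8
P(|0>) = alpha^2 + gamma * beta^2
= 0.2 + 0.88 * 0.8
= 0.2 + 0.7040
= 0.9040

0.9040


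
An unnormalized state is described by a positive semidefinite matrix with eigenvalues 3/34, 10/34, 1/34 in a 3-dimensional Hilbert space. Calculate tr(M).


tr(M) = sum of eigenvalues
= 3/34 + 10/34 + 1/34
= 14/34
= 0.4118

0.4118


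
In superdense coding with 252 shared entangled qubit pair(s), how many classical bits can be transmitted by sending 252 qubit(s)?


Superdense coding allows 2 classical bits per shared entangled pair.
252 pair(s) -> 2 * 252 = 504 classical bits

504


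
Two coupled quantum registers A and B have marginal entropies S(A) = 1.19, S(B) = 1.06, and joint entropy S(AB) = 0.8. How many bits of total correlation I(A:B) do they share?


I(A:B) = S(A) + S(B) - S(AB)
= 1.19 + 1.06 - 0.8
= 1.4500

1.4500


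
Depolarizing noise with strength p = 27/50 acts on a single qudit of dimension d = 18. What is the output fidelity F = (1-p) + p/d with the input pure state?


F = (1-p) + p/d
= (1 - 0.5400) + 0.5400/18
= 0.4600 + 0.0300
= 0.4900

0.4900


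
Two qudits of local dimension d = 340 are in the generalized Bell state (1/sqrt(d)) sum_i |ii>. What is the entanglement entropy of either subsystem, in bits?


For a maximally entangled state in d x d:
S = log2(d) = log2(340)
= 8.4094

8.4094


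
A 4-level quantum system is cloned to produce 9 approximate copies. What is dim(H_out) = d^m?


Output space = H^(tensor 9) where dim(H) = 4
dim = 4^9
= 16 (after 2 factors)
= 64 (after 3 factors)
= 256 (after 4 factors)
= 1024 (after 5 factors)
= 4096 (after 6 factors)
= 16384 (after 7 factors)
= 65536 (after 8 factors)
= 262144 (after 9 factors)
= 262144

262144


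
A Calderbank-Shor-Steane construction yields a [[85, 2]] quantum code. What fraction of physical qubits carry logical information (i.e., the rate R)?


Code rate R = k/n
= 2/85
= 0.0235

0.0235


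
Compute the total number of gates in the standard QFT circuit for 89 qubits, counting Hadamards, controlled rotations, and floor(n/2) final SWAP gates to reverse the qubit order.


Hadamard gates: 89
Controlled rotations: n*(n-1)/2 = 89*88/2 = 3916
SWAP gates: floor(n/2) = floor(89/2) = 44
Total = 89 + 3916 + 44
= 4049

4049


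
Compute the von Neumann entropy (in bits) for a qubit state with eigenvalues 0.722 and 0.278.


S = -p*log2(p) - (1-p)*log2(1-p)
p = 0.7220, 1-p = 0.2780
= -0.7220 * log2(0.7220) - 0.2780 * log2(0.2780)
= -(-0.3393) - (-0.5134)
= 0.8527

0.8527


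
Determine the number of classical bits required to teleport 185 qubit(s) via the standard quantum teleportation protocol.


Quantum teleportation requires 2 classical bits per qubit teleported.
185 qubit(s) -> 2 * 185 = 370 classical bits

370


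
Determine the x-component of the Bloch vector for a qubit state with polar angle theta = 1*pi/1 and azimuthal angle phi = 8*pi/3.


theta = 3.1416, phi = 8.3776
r_x = sin(theta)*cos(phi) = 0.0000 * -0.5000
r_x = 0.0000

0.0000


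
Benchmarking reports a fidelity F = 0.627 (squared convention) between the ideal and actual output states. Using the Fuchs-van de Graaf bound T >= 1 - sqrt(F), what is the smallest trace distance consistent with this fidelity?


Fuchs-van de Graaf (squared-fidelity convention): 1 - sqrt(F) <= T <= sqrt(1 - F).
Lower bound: T >= 1 - sqrt(F)
sqrt(F) = sqrt(0.627) = 0.7918
T >= 1 - 0.7918
T >= 0.2082

0.2082


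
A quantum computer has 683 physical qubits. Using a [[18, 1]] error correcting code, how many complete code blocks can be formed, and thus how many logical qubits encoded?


Each code block uses 18 physical qubits for 1 logical qubit(s).
Number of complete blocks = floor(683 / 18) = 37
Logical qubits = 37 * 1
= 37

37


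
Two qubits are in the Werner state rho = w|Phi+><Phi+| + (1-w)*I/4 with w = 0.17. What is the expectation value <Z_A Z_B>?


|Phi+> = (|00> + |11>)/sqrt(2)
For the pure Bell state, <Z_A Z_B> = +1 (Bell-state Pauli correlator).
The maximally-mixed part I/4 has tr(I/4 * P tensor P) = 0 for any traceless Pauli P.
So <Z_A Z_B>_rho = w * (+1) + (1 - w) * 0
= 0.17 * (+1)
= 0.1700

0.1700


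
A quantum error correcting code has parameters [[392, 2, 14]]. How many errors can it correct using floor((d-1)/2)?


Code parameters: [[392, 2, 14]], distance d = 14.
Number of correctable errors = floor((d-1)/2)
= floor((14 - 1)/2)
= floor(13/2)
= 6

6


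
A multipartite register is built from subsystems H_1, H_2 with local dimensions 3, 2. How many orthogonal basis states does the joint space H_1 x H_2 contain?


dim(H_1 x H_2) = 3 * 2
= 6

6


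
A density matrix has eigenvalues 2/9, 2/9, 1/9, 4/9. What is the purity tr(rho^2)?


tr(rho^2) = sum of eigenvalues squared
= (2/9)^2 + (2/9)^2 + (1/9)^2 + (4/9)^2
= (4 + 4 + 1 + 16) / 81
= 25/81
= 0.3086

0.3086


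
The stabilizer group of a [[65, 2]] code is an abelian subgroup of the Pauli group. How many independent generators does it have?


For an [[n,k]] stabilizer code:
Number of stabilizer generators = n - k
= 65 - 2
= 63

63


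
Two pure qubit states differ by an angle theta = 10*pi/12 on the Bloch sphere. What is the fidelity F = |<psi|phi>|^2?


For states separated by angle theta on Bloch sphere:
F = cos^2(theta/2)
theta = 10*pi/12 = 2.6180
theta/2 = 1.3090
cos(theta/2) = 0.2588
F = 0.0670

0.0670


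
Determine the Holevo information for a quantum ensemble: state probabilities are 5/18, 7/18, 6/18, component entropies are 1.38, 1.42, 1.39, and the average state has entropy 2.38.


chi = S(rho) - sum_i p_i * S(rho_i)
Weighted entropy = 5/18 * 1.38 + 7/18 * 1.42 + 6/18 * 1.39
= 1.3989
chi = 2.38 - 1.3989
= 0.9811

0.9811


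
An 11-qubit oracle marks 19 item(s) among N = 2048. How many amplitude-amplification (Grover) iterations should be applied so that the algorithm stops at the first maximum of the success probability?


After j Grover iterations the success probability is P(j) = sin^2((2j+1)*theta), where sin(theta) = sqrt(k/N).
N = 2^11 = 2048, k = 19
sin(theta) = sqrt(k/N) = 0.0963189688
theta = arcsin(sqrt(k/N)) = 0.09646852471 rad
P(j) reaches its first maximum when (2j+1)*theta is as close as possible to pi/2, i.e. j = round(pi/(4*theta) - 1/2).
pi/(4*theta) - 1/2 = 7.6415
(For comparison, the common estimate pi/4 * sqrt(N/k) = 8.1541; the exact maximiser is used here.)
Optimal iterations = 8

8


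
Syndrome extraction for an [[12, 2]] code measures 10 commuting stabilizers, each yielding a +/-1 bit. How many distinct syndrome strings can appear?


Each stabilizer generator gives a binary (+1 or -1) measurement outcome.
With 10 independent generators:
Total syndromes = 2^10
= 1024

1024


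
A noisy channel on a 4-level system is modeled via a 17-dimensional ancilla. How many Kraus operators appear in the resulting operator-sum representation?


Tracing out the environment in an orthonormal basis {|i>_E} gives Kraus operators K_i = <i|_E U |0>_E.
Number of Kraus operators = dim(H_env) = d_env
= 17

17


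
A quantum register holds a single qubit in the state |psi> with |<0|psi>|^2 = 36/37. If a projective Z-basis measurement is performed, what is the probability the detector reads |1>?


|alpha|^2 = 36/37 = 0.9730
|beta|^2 = 1 - 36/37 = 1/37 = 0.0270
P(|1>) = |beta|^2 = 0.0270

0.0270


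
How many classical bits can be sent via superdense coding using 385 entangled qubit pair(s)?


Superdense coding allows 2 classical bits per shared entangled pair.
385 pair(s) -> 2 * 385 = 770 classical bits

770


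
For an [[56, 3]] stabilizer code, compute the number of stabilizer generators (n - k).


For an [[n,k]] stabilizer code:
Number of stabilizer generators = n - k
= 56 - 3
= 53

53


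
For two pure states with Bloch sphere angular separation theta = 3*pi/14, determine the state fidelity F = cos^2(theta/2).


For states separated by angle theta on Bloch sphere:
F = cos^2(theta/2)
theta = 3*pi/14 = 0.6732
theta/2 = 0.3366
cos(theta/2) = 0.9439
F = 0.8909

0.8909


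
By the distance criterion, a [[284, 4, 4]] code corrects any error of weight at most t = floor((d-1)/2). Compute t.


Code parameters: [[284, 4, 4]], distance d = 4.
Number of correctable errors = floor((d-1)/2)
= floor((4 - 1)/2)
= floor(3/2)
= 1

1


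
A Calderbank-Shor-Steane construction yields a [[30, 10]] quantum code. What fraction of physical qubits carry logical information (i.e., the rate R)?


Code rate R = k/n
= 10/30
= 0.3333

0.3333


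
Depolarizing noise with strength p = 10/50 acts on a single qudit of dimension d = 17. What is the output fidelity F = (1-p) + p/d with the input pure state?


F = (1-p) + p/d
= (1 - 0.2000) + 0.2000/17
= 0.8000 + 0.0118
= 0.8118

0.8118


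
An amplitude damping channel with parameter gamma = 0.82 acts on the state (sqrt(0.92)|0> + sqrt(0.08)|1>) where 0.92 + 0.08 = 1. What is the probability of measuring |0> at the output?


For amplitude damping with parameter gamma on state sqrt(a)|0> + sqrt(b)|1>:
alpha^2 = 0.92, beta^2 = 0.08
P(|0>) = alpha^2 + gamma * beta^2
= 0.92 + 0.82 * 0.08
= 0.92 + 0.0656
= 0.9856

0.9856


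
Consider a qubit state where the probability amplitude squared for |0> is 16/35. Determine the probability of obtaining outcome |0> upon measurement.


|alpha|^2 = 16/35 = 0.4571
|beta|^2 = 1 - 16/35 = 19/35 = 0.5429
P(|0>) = |alpha|^2 = 0.4571

0.4571


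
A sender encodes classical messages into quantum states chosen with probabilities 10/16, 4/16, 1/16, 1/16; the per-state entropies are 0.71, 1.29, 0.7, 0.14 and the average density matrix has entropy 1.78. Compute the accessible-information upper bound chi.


chi = S(rho) - sum_i p_i * S(rho_i)
Weighted entropy = 10/16 * 0.71 + 4/16 * 1.29 + 1/16 * 0.7 + 1/16 * 0.14
= 0.8187
chi = 1.78 - 0.8187
= 0.9613

0.9613


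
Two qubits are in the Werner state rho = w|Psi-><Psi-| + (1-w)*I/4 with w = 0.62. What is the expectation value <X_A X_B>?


|Psi-> = (|01> - |10>)/sqrt(2)
For the pure Bell state, <X_A X_B> = -1 (Bell-state Pauli correlator).
The maximally-mixed part I/4 has tr(I/4 * P tensor P) = 0 for any traceless Pauli P.
So <X_A X_B>_rho = w * (-1) + (1 - w) * 0
= 0.62 * (-1)
= -0.6200

-0.6200


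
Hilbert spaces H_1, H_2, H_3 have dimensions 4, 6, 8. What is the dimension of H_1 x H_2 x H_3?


dim(H_1 x H_2 x H_3) = 4 * 6 * 8
= 24 * 8
= 192

192


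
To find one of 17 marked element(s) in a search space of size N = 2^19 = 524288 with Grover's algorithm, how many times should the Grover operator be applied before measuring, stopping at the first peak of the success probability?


After j Grover iterations the success probability is P(j) = sin^2((2j+1)*theta), where sin(theta) = sqrt(k/N).
N = 2^19 = 524288, k = 17
sin(theta) = sqrt(k/N) = 0.00569428896
theta = arcsin(sqrt(k/N)) = 0.005694319733 rad
P(j) reaches its first maximum when (2j+1)*theta is as close as possible to pi/2, i.e. j = round(pi/(4*theta) - 1/2).
pi/(4*theta) - 1/2 = 137.4266
(For comparison, the common estimate pi/4 * sqrt(N/k) = 137.9273; the exact maximiser is used here.)
Optimal iterations = 137

137


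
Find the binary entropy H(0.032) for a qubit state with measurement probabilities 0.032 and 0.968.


S = -p*log2(p) - (1-p)*log2(1-p)
p = 0.0320, 1-p = 0.9680
= -0.0320 * log2(0.0320) - 0.9680 * log2(0.9680)
= -(-0.1589) - (-0.0454)
= 0.2043

0.2043


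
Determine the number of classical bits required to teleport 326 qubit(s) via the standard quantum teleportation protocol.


Quantum teleportation requires 2 classical bits per qubit teleported.
326 qubit(s) -> 2 * 326 = 652 classical bits

652
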